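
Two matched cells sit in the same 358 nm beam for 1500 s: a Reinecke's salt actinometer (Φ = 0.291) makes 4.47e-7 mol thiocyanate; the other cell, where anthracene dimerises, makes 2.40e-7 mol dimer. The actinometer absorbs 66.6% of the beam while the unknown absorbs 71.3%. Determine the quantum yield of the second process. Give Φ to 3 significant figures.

Photons absorbed by the actinometer: 4.47e-7 / 0.291 = 1.536e-6 mol.
Incident flux: 1.536e-6 / 0.666 = 2.306e-6 einstein.
Absorbed by unknown: 0.713 × 2.306e-6 = 1.644e-6 mol.
Φ(unknown) = 2.40e-7 / 1.644e-6 = 0.146.

Φ = 0.146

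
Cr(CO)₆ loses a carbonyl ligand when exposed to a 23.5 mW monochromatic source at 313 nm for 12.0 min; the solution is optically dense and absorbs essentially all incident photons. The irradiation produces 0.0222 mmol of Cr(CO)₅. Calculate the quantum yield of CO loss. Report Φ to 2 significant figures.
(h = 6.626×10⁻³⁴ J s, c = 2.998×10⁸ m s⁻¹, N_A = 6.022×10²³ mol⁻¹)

Φ = 0.50

Product: 0.0222 mmol = 2.22×10⁻⁵ mol.
Photon energy at 313 nm: hc/λ = (6.626×10⁻³⁴)(2.998×10⁸)/(313×10⁻⁹) = 6.347×10⁻¹⁹ J.
Energy delivered: (23.5 mW)(720 s) = 16.92 J.
Photons incident: 16.92 / 6.347×10⁻¹⁹ = 2.666×10¹⁹, i.e. 2.666×10¹⁹/6.022×10²³ = 4.427×10⁻⁵ mol.
Φ = 2.22×10⁻⁵ mol / 4.427×10⁻⁵ mol photons = 0.50.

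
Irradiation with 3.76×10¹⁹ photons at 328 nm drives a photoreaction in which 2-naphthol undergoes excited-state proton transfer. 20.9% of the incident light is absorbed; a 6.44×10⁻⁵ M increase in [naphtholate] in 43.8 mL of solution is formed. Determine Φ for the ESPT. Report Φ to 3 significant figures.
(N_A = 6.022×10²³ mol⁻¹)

Φ = 0.216

Product: (6.44×10⁻⁵ M)(0.0438 L) = 2.821×10⁻⁶ mol.
Moles of photons: 3.76×10¹⁹ / 6.022×10²³ = 6.244×10⁻⁵ mol.
Photons absorbed: 0.209 × 6.244×10⁻⁵ = 1.305×10⁻⁵ mol.
Φ = 2.821×10⁻⁶ mol / 1.305×10⁻⁵ mol photons = 0.216.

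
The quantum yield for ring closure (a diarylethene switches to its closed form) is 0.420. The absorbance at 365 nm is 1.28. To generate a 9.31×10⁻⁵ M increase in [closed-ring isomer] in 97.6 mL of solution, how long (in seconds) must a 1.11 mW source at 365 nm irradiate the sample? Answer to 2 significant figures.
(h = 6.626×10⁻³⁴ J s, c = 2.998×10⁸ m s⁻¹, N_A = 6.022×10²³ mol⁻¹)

t ≈ 6700 s

Product: (9.31×10⁻⁵ M)(0.0976 L) = 9.087×10⁻⁶ mol.
Photons that must be absorbed: 9.087×10⁻⁶ / 0.420 = 2.164×10⁻⁵ mol.
Fraction absorbed: 1 − 10^(−1.28) = 0.9475.
Incident photons needed: 2.164×10⁻⁵ / 0.9475 = 2.284×10⁻⁵ mol.
Photon energy: hc/λ = 5.442×10⁻¹⁹ J; per mole, 3.277×10⁵ J mol⁻¹.
Energy required: 2.284×10⁻⁵ × 3.277×10⁵ = 7.485 J.
Time: 7.485 J / 0.00111 W = 6700 s.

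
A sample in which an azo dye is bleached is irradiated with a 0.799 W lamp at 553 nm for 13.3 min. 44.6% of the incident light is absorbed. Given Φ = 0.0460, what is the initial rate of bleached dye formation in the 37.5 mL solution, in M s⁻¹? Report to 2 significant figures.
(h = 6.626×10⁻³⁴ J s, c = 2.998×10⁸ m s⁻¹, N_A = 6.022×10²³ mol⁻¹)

Photon energy at 553 nm: hc/λ = (6.626×10⁻³⁴)(2.998×10⁸)/(553×10⁻⁹) = 3.592×10⁻¹⁹ J.
Energy delivered: (0.799 W)(798 s) = 637.6 J.
Photons incident: 637.6 / 3.592×10⁻¹⁹ = 1.775×10²¹, i.e. 1.775×10²¹/6.022×10²³ = 0.002948 mol.
Photons absorbed: 0.446 × 0.002948 = 0.001315 mol.
Product formed: 0.0460 × 0.001315 = 6.049×10⁻⁵ mol.
Rate: 6.049×10⁻⁵ mol / (798 s × 0.0375 L) = 2.0×10⁻⁶ M s⁻¹.

2.0×10⁻⁶ M s⁻¹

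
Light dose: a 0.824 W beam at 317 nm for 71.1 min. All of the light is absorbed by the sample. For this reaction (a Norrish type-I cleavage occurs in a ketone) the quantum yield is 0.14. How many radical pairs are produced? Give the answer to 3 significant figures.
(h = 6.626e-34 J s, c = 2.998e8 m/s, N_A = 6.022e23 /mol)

7.85e20 radical pairs

Photon energy at 317 nm: hc/λ = (6.626e-34)(2.998e8)/(317e-9) = 6.266e-19 J.
Energy delivered: (0.824 W)(4266 s) = 3515 J.
Photons incident: 3515 / 6.266e-19 = 5.610e21, i.e. 5.610e21/6.022e23 = 0.009316 mol.
Product: Φ × n_abs = 0.14 × 0.009316 = 0.001304 mol.
As a count: 0.001304 × 6.022e23 = 7.85e20.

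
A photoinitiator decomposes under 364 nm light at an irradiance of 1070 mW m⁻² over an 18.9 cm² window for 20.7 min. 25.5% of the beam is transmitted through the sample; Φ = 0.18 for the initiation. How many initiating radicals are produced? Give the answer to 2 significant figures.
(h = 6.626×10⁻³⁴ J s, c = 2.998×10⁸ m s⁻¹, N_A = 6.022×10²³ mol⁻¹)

Photon energy at 364 nm: hc/λ = (6.626×10⁻³⁴)(2.998×10⁸)/(364×10⁻⁹) = 5.457×10⁻¹⁹ J.
Energy delivered: (1070 mW m⁻²)(18.9×10⁻⁴ m²)(1242 s) = 2.512 J.
Photons incident: 2.512 / 5.457×10⁻¹⁹ = 4.603×10¹⁸, i.e. 4.603×10¹⁸/6.022×10²³ = 7.644×10⁻⁶ mol.
Fraction absorbed: 1 − 25.5/100 = 0.7450.
Photons absorbed: 0.7450 × 7.644×10⁻⁶ = 5.695×10⁻⁶ mol.
Product: Φ × n_abs = 0.18 × 5.695×10⁻⁶ = 1.025×10⁻⁶ mol.
As a count: 1.025×10⁻⁶ × 6.022×10²³ = 6.2×10¹⁷.

6.2×10¹⁷ initiating radicals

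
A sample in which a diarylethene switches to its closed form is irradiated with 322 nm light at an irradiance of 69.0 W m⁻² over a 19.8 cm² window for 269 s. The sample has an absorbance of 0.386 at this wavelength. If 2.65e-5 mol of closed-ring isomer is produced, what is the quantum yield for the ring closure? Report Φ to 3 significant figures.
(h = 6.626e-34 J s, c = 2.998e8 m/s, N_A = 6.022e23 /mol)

Φ = 0.455

Photon energy at 322 nm: hc/λ = (6.626e-34)(2.998e8)/(322e-9) = 6.169e-19 J.
Energy delivered: (69.0 W m⁻²)(19.8e-4 m²)(269 s) = 36.75 J.
Photons incident: 36.75 / 6.169e-19 = 5.957e19, i.e. 5.957e19/6.022e23 = 9.892e-5 mol.
Fraction absorbed: 1 − 10^(−0.386) = 0.5889.
Photons absorbed: 0.5889 × 9.892e-5 = 5.825e-5 mol.
Φ = 2.65e-5 mol / 5.825e-5 mol photons = 0.455.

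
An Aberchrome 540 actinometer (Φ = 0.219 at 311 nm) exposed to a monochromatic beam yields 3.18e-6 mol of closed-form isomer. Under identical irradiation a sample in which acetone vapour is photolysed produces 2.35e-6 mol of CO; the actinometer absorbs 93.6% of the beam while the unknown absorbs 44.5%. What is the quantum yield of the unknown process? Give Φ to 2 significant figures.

Photons absorbed by the actinometer: 3.18e-6 / 0.219 = 1.452e-5 mol.
Incident flux: 1.452e-5 / 0.936 = 1.551e-5 einstein.
Absorbed by unknown: 0.445 × 1.551e-5 = 6.902e-6 mol.
Φ(unknown) = 2.35e-6 / 6.902e-6 = 0.34.

Φ = 0.34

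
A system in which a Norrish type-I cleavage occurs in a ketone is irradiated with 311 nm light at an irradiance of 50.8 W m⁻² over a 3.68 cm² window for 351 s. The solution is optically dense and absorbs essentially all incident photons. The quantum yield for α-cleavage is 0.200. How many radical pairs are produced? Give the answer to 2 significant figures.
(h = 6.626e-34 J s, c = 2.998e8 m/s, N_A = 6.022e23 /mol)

2.1e18 radical pairs

Photon energy at 311 nm: hc/λ = (6.626e-34)(2.998e8)/(311e-9) = 6.387e-19 J.
Energy delivered: (50.8 W m⁻²)(3.68e-4 m²)(351 s) = 6.562 J.
Photons incident: 6.562 / 6.387e-19 = 1.027e19, i.e. 1.027e19/6.022e23 = 1.705e-5 mol.
Product: Φ × n_abs = 0.200 × 1.705e-5 = 3.410e-6 mol.
As a count: 3.410e-6 × 6.022e23 = 2.1e18.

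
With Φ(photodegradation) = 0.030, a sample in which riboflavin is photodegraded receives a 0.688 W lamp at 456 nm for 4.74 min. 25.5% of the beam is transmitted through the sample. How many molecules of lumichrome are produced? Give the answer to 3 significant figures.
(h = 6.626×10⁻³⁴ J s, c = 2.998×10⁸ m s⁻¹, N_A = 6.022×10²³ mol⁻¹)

Photon energy at 456 nm: hc/λ = (6.626×10⁻³⁴)(2.998×10⁸)/(456×10⁻⁹) = 4.356×10⁻¹⁹ J.
Energy delivered: (0.688 W)(284.4 s) = 195.7 J.
Photons incident: 195.7 / 4.356×10⁻¹⁹ = 4.493×10²⁰, i.e. 4.493×10²⁰/6.022×10²³ = 7.461×10⁻⁴ mol.
Fraction absorbed: 1 − 25.5/100 = 0.7450.
Photons absorbed: 0.7450 × 7.461×10⁻⁴ = 5.558×10⁻⁴ mol.
Product: Φ × n_abs = 0.030 × 5.558×10⁻⁴ = 1.667×10⁻⁵ mol.
As a count: 1.667×10⁻⁵ × 6.022×10²³ = 1.00×10¹⁹.

1.00×10¹⁹ molecules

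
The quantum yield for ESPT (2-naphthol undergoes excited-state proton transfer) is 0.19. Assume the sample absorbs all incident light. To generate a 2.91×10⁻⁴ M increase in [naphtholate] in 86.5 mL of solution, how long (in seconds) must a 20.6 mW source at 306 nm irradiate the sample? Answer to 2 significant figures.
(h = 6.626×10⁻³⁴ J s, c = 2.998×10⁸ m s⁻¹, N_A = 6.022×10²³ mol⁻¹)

t ≈ 2500 s

Product: (2.91×10⁻⁴ M)(0.0865 L) = 2.517×10⁻⁵ mol.
Photons that must be absorbed: 2.517×10⁻⁵ / 0.19 = 1.325×10⁻⁴ mol.
Photon energy: hc/λ = 6.492×10⁻¹⁹ J; per mole, 3.909×10⁵ J mol⁻¹.
Energy required: 1.325×10⁻⁴ × 3.909×10⁵ = 51.79 J.
Time: 51.79 J / 0.0206 W = 2500 s.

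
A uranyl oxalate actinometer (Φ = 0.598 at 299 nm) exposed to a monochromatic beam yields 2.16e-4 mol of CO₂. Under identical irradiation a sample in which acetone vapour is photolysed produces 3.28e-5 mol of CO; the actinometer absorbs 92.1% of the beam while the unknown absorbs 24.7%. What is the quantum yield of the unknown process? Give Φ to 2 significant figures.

Photons absorbed by the actinometer: 2.16e-4 / 0.598 = 3.612e-4 mol.
Incident flux: 3.612e-4 / 0.921 = 3.922e-4 einstein.
Absorbed by unknown: 0.247 × 3.922e-4 = 9.687e-5 mol.
Φ(unknown) = 3.28e-5 / 9.687e-5 = 0.34.

Φ = 0.34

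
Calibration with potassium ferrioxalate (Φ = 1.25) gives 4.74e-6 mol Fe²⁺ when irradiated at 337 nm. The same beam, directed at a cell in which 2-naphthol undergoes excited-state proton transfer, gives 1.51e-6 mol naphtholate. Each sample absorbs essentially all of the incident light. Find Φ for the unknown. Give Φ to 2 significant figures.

Φ = 0.40

Photons absorbed by the actinometer: 4.74e-6 / 1.25 = 3.792e-6 mol.
Φ(unknown) = 1.51e-6 / 3.792e-6 = 0.40.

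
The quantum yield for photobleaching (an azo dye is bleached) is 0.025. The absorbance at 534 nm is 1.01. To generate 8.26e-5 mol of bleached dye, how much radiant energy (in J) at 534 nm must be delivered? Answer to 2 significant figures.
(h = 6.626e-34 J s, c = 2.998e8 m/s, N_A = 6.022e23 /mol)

Photons that must be absorbed: 8.26e-5 / 0.025 = 0.003304 mol.
Fraction absorbed: 1 − 10^(−1.01) = 0.9023.
Incident photons needed: 0.003304 / 0.9023 = 0.003662 mol.
Photon energy: hc/λ = 3.720e-19 J; per mole, 2.240e5 J mol⁻¹.
Energy required: 0.003662 × 2.240e5 = 820 J.

820 J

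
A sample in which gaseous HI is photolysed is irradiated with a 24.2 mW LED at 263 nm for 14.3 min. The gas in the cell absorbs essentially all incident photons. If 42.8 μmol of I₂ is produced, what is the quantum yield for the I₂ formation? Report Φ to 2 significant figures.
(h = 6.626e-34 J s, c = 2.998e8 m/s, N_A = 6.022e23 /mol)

Product: 42.8 μmol = 4.28e-5 mol.
Photon energy at 263 nm: hc/λ = (6.626e-34)(2.998e8)/(263e-9) = 7.553e-19 J.
Energy delivered: (24.2 mW)(858 s) = 20.76 J.
Photons incident: 20.76 / 7.553e-19 = 2.749e19, i.e. 2.749e19/6.022e23 = 4.565e-5 mol.
Φ = 4.28e-5 mol / 4.565e-5 mol photons = 0.94.

Φ = 0.94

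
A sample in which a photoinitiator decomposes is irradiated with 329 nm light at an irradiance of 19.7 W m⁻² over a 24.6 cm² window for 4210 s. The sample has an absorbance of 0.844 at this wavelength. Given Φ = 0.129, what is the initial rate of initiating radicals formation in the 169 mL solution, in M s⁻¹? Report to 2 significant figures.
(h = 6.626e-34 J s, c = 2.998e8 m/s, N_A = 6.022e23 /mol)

8.7e-8 M s⁻¹

Photon energy at 329 nm: hc/λ = (6.626e-34)(2.998e8)/(329e-9) = 6.038e-19 J.
Energy delivered: (19.7 W m⁻²)(24.6e-4 m²)(4210 s) = 204.0 J.
Photons incident: 204.0 / 6.038e-19 = 3.379e20, i.e. 3.379e20/6.022e23 = 5.611e-4 mol.
Fraction absorbed: 1 − 10^(−0.844) = 0.8568.
Photons absorbed: 0.8568 × 5.611e-4 = 4.808e-4 mol.
Product formed: 0.129 × 4.808e-4 = 6.202e-5 mol.
Rate: 6.202e-5 mol / (4210 s × 0.169 L) = 8.7e-8 M s⁻¹.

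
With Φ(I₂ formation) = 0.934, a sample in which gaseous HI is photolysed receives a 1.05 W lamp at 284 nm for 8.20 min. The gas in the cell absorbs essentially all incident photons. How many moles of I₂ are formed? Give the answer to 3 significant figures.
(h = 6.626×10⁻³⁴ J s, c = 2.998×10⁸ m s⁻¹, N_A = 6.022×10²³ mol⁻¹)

Photon energy at 284 nm: hc/λ = (6.626×10⁻³⁴)(2.998×10⁸)/(284×10⁻⁹) = 6.995×10⁻¹⁹ J.
Energy delivered: (1.05 W)(492 s) = 516.6 J.
Photons incident: 516.6 / 6.995×10⁻¹⁹ = 7.385×10²⁰, i.e. 7.385×10²⁰/6.022×10²³ = 0.001226 mol.
Product: Φ × n_abs = 0.934 × 0.001226 = 0.001145 mol.

0.00115 mol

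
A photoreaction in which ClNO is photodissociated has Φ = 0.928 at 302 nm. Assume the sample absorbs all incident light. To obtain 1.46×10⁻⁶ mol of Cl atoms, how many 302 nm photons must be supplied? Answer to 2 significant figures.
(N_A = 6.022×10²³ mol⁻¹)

9.5×10¹⁷ photons

Photons that must be absorbed: 1.46×10⁻⁶ / 0.928 = 1.573×10⁻⁶ mol.
Photon count: 1.573×10⁻⁶ × 6.022×10²³ = 9.5×10¹⁷.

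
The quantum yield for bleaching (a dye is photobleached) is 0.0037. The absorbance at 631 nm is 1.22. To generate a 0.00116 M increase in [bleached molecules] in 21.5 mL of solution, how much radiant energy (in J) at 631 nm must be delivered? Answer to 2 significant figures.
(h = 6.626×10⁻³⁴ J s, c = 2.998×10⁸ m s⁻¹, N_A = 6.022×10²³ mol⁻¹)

1400 J

Product: (0.00116 M)(0.0215 L) = 2.494×10⁻⁵ mol.
Photons that must be absorbed: 2.494×10⁻⁵ / 0.0037 = 0.006741 mol.
Fraction absorbed: 1 − 10^(−1.22) = 0.9397.
Incident photons needed: 0.006741 / 0.9397 = 0.007174 mol.
Photon energy: hc/λ = 3.148×10⁻¹⁹ J; per mole, 1.896×10⁵ J mol⁻¹.
Energy required: 0.007174 × 1.896×10⁵ = 1400 J.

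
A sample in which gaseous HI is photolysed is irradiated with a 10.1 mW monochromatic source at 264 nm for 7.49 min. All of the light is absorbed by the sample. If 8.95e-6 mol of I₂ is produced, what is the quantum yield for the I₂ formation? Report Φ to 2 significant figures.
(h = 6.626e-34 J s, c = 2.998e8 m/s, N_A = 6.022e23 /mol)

Φ = 0.89

Photon energy at 264 nm: hc/λ = (6.626e-34)(2.998e8)/(264e-9) = 7.525e-19 J.
Energy delivered: (10.1 mW)(449.4 s) = 4.539 J.
Photons incident: 4.539 / 7.525e-19 = 6.032e18, i.e. 6.032e18/6.022e23 = 1.002e-5 mol.
Φ = 8.95e-6 mol / 1.002e-5 mol photons = 0.89.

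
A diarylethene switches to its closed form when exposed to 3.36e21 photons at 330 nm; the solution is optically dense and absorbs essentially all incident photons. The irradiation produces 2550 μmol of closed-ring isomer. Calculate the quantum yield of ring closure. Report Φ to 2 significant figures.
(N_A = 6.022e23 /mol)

Φ = 0.46

Product: 2550 μmol = 0.00255 mol.
Moles of photons: 3.36e21 / 6.022e23 = 0.005580 mol.
Φ = 0.00255 mol / 0.005580 mol photons = 0.46.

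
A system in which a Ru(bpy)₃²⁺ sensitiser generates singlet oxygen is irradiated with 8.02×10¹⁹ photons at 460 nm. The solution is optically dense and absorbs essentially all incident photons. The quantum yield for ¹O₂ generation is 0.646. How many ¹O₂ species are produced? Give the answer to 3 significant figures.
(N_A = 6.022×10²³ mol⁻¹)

5.18×10¹⁹ species

Moles of photons: 8.02×10¹⁹ / 6.022×10²³ = 1.332×10⁻⁴ mol.
Product: Φ × n_abs = 0.646 × 1.332×10⁻⁴ = 8.605×10⁻⁵ mol.
As a count: 8.605×10⁻⁵ × 6.022×10²³ = 5.18×10¹⁹.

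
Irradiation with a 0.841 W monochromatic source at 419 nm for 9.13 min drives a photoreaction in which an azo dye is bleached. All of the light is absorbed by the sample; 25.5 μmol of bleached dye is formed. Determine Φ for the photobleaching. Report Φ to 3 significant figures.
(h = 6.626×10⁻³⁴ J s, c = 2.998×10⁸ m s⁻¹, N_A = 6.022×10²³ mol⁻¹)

Φ = 0.0158

Product: 25.5 μmol = 2.55×10⁻⁵ mol.
Photon energy at 419 nm: hc/λ = (6.626×10⁻³⁴)(2.998×10⁸)/(419×10⁻⁹) = 4.741×10⁻¹⁹ J.
Energy delivered: (0.841 W)(547.8 s) = 460.7 J.
Photons incident: 460.7 / 4.741×10⁻¹⁹ = 9.717×10²⁰, i.e. 9.717×10²⁰/6.022×10²³ = 0.001614 mol.
Φ = 2.55×10⁻⁵ mol / 0.001614 mol photons = 0.0158.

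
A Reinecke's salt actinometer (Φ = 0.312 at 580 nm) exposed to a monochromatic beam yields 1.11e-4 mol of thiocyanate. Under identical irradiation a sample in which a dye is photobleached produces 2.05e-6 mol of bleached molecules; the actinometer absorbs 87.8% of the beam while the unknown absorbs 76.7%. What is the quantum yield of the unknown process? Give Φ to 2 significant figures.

Φ = 0.0066

Photons absorbed by the actinometer: 1.11e-4 / 0.312 = 3.558e-4 mol.
Incident flux: 3.558e-4 / 0.878 = 4.052e-4 einstein.
Absorbed by unknown: 0.767 × 4.052e-4 = 3.108e-4 mol.
Φ(unknown) = 2.05e-6 / 3.108e-4 = 0.0066.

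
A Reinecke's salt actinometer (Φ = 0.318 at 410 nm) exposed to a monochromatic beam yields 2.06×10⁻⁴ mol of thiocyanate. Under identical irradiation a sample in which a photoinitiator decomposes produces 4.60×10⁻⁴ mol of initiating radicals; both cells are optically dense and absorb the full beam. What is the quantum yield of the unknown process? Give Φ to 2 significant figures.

Φ = 0.71

Photons absorbed by the actinometer: 2.06×10⁻⁴ / 0.318 = 6.478×10⁻⁴ mol.
Φ(unknown) = 4.60×10⁻⁴ / 6.478×10⁻⁴ = 0.71.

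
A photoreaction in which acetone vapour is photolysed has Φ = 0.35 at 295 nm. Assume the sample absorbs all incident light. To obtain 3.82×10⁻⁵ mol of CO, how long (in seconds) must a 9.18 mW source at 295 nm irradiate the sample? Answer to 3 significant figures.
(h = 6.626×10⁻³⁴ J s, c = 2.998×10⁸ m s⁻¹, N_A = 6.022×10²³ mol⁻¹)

t ≈ 4820 s

Photons that must be absorbed: 3.82×10⁻⁵ / 0.35 = 1.091×10⁻⁴ mol.
Photon energy: hc/λ = 6.734×10⁻¹⁹ J; per mole, 4.055×10⁵ J mol⁻¹.
Energy required: 1.091×10⁻⁴ × 4.055×10⁵ = 44.24 J.
Time: 44.24 J / 0.00918 W = 4820 s.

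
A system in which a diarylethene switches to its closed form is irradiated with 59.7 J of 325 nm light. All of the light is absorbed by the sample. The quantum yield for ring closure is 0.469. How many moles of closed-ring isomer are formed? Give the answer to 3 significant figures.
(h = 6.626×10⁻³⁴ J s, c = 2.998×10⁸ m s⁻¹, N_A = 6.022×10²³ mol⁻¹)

7.61×10⁻⁵ mol

Photon energy at 325 nm: hc/λ = (6.626×10⁻³⁴)(2.998×10⁸)/(325×10⁻⁹) = 6.112×10⁻¹⁹ J.
Photons incident: 59.7 / 6.112×10⁻¹⁹ = 9.768×10¹⁹, i.e. 9.768×10¹⁹/6.022×10²³ = 1.622×10⁻⁴ mol.
Product: Φ × n_abs = 0.469 × 1.622×10⁻⁴ = 7.607×10⁻⁵ mol.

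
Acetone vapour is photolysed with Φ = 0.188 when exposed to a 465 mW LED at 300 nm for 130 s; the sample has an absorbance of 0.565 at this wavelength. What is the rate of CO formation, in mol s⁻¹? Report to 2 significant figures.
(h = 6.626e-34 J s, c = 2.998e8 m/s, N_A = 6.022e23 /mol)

Photon energy at 300 nm: hc/λ = (6.626e-34)(2.998e8)/(300e-9) = 6.622e-19 J.
Energy delivered: (465 mW)(130 s) = 60.45 J.
Photons incident: 60.45 / 6.622e-19 = 9.129e19, i.e. 9.129e19/6.022e23 = 1.516e-4 mol.
Fraction absorbed: 1 − 10^(−0.565) = 0.7277.
Photons absorbed: 0.7277 × 1.516e-4 = 1.103e-4 mol.
Product formed: 0.188 × 1.103e-4 = 2.074e-5 mol.
Rate: 2.074e-5 / 130 s = 1.6e-7 mol s⁻¹.

1.6e-7 mol s⁻¹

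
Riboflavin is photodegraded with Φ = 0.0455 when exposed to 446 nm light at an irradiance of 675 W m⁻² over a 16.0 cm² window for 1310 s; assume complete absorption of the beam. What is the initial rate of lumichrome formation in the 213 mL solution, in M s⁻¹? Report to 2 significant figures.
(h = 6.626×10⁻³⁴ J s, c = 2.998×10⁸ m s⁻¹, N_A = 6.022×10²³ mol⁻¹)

8.6×10⁻⁷ M s⁻¹

Photon energy at 446 nm: hc/λ = (6.626×10⁻³⁴)(2.998×10⁸)/(446×10⁻⁹) = 4.454×10⁻¹⁹ J.
Energy delivered: (675 W m⁻²)(16.0×10⁻⁴ m²)(1310 s) = 1415 J.
Photons incident: 1415 / 4.454×10⁻¹⁹ = 3.177×10²¹, i.e. 3.177×10²¹/6.022×10²³ = 0.005276 mol.
Product formed: 0.0455 × 0.005276 = 2.401×10⁻⁴ mol.
Rate: 2.401×10⁻⁴ mol / (1310 s × 0.213 L) = 8.6×10⁻⁷ M s⁻¹.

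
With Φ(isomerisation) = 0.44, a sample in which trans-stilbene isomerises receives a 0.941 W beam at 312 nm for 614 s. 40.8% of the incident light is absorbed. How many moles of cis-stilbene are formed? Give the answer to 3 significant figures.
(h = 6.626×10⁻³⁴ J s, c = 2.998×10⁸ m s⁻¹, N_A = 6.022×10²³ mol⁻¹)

2.71×10⁻⁴ mol

Photon energy at 312 nm: hc/λ = (6.626×10⁻³⁴)(2.998×10⁸)/(312×10⁻⁹) = 6.367×10⁻¹⁹ J.
Energy delivered: (0.941 W)(614 s) = 577.8 J.
Photons incident: 577.8 / 6.367×10⁻¹⁹ = 9.075×10²⁰, i.e. 9.075×10²⁰/6.022×10²³ = 0.001507 mol.
Photons absorbed: 0.408 × 0.001507 = 6.149×10⁻⁴ mol.
Product: Φ × n_abs = 0.44 × 6.149×10⁻⁴ = 2.706×10⁻⁴ mol.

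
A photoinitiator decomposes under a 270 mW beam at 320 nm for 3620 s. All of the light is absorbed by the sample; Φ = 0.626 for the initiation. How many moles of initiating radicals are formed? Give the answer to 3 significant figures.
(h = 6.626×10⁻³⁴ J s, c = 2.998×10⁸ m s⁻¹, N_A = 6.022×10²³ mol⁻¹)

Photon energy at 320 nm: hc/λ = (6.626×10⁻³⁴)(2.998×10⁸)/(320×10⁻⁹) = 6.208×10⁻¹⁹ J.
Energy delivered: (270 mW)(3620 s) = 977.4 J.
Photons incident: 977.4 / 6.208×10⁻¹⁹ = 1.574×10²¹, i.e. 1.574×10²¹/6.022×10²³ = 0.002614 mol.
Product: Φ × n_abs = 0.626 × 0.002614 = 0.001636 mol.

0.00164 mol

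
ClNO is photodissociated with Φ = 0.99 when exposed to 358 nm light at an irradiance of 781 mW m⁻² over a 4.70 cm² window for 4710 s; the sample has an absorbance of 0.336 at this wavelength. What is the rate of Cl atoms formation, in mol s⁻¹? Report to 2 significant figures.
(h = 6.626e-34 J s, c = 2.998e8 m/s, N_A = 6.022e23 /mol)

Photon energy at 358 nm: hc/λ = (6.626e-34)(2.998e8)/(358e-9) = 5.549e-19 J.
Energy delivered: (781 mW m⁻²)(4.70e-4 m²)(4710 s) = 1.729 J.
Photons incident: 1.729 / 5.549e-19 = 3.116e18, i.e. 3.116e18/6.022e23 = 5.174e-6 mol.
Fraction absorbed: 1 − 10^(−0.336) = 0.5387.
Photons absorbed: 0.5387 × 5.174e-6 = 2.787e-6 mol.
Product formed: 0.99 × 2.787e-6 = 2.759e-6 mol.
Rate: 2.759e-6 / 4710 s = 5.9e-10 mol s⁻¹.

5.9e-10 mol s⁻¹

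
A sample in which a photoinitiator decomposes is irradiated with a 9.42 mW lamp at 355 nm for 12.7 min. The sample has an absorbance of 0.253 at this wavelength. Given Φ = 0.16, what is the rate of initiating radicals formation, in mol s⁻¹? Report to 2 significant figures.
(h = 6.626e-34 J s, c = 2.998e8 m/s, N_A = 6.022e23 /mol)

Photon energy at 355 nm: hc/λ = (6.626e-34)(2.998e8)/(355e-9) = 5.596e-19 J.
Energy delivered: (9.42 mW)(762 s) = 7.178 J.
Photons incident: 7.178 / 5.596e-19 = 1.283e19, i.e. 1.283e19/6.022e23 = 2.131e-5 mol.
Fraction absorbed: 1 − 10^(−0.253) = 0.4415.
Photons absorbed: 0.4415 × 2.131e-5 = 9.408e-6 mol.
Product formed: 0.16 × 9.408e-6 = 1.505e-6 mol.
Rate: 1.505e-6 / 762 s = 2.0e-9 mol s⁻¹.

2.0e-9 mol s⁻¹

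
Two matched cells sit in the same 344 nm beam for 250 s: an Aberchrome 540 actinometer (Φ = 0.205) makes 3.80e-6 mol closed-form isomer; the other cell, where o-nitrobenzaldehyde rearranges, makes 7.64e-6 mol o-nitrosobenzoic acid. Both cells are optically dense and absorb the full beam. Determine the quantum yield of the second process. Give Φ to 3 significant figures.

Φ = 0.412

Photons absorbed by the actinometer: 3.80e-6 / 0.205 = 1.854e-5 mol.
Φ(unknown) = 7.64e-6 / 1.854e-5 = 0.412.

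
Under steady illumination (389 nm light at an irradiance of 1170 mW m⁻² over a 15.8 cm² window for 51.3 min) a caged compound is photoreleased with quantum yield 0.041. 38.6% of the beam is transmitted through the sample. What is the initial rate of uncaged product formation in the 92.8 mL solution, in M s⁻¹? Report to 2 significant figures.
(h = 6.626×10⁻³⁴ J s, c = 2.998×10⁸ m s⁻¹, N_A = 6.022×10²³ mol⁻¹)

1.6×10⁻⁹ M s⁻¹

Photon energy at 389 nm: hc/λ = (6.626×10⁻³⁴)(2.998×10⁸)/(389×10⁻⁹) = 5.107×10⁻¹⁹ J.
Energy delivered: (1170 mW m⁻²)(15.8×10⁻⁴ m²)(3078 s) = 5.690 J.
Photons incident: 5.690 / 5.107×10⁻¹⁹ = 1.114×10¹⁹, i.e. 1.114×10¹⁹/6.022×10²³ = 1.850×10⁻⁵ mol.
Fraction absorbed: 1 − 38.6/100 = 0.6140.
Photons absorbed: 0.6140 × 1.850×10⁻⁵ = 1.136×10⁻⁵ mol.
Product formed: 0.041 × 1.136×10⁻⁵ = 4.658×10⁻⁷ mol.
Rate: 4.658×10⁻⁷ mol / (3078 s × 0.0928 L) = 1.6×10⁻⁹ M s⁻¹.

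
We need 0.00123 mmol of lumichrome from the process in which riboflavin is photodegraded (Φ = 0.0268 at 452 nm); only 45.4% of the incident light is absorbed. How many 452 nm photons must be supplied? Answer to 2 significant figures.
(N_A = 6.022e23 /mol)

6.1e19 photons

Product: 0.00123 mmol = 1.23e-6 mol.
Photons that must be absorbed: 1.23e-6 / 0.0268 = 4.590e-5 mol.
Incident photons needed: 4.590e-5 / 0.454 = 1.011e-4 mol.
Photon count: 1.011e-4 × 6.022e23 = 6.1e19.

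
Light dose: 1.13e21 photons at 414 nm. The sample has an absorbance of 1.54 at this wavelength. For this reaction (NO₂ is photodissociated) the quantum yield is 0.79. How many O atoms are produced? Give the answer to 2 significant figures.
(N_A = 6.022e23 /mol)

8.7e20 atoms

Moles of photons: 1.13e21 / 6.022e23 = 0.001876 mol.
Fraction absorbed: 1 − 10^(−1.54) = 0.9712.
Photons absorbed: 0.9712 × 0.001876 = 0.001822 mol.
Product: Φ × n_abs = 0.79 × 0.001822 = 0.001439 mol.
As a count: 0.001439 × 6.022e23 = 8.7e20.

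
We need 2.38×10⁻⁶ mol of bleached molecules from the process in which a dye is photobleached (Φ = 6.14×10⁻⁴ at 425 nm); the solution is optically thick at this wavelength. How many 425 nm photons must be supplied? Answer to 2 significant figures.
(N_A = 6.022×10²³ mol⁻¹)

2.3×10²¹ photons

Photons that must be absorbed: 2.38×10⁻⁶ / 6.14×10⁻⁴ = 0.003876 mol.
Photon count: 0.003876 × 6.022×10²³ = 2.3×10²¹.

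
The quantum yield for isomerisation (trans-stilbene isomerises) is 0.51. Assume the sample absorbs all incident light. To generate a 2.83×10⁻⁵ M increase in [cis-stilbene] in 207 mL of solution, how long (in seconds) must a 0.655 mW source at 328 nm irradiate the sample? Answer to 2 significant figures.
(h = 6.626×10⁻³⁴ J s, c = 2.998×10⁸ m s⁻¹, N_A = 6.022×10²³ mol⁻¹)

t ≈ 6400 s

Product: (2.83×10⁻⁵ M)(0.207 L) = 5.858×10⁻⁶ mol.
Photons that must be absorbed: 5.858×10⁻⁶ / 0.51 = 1.149×10⁻⁵ mol.
Photon energy: hc/λ = 6.056×10⁻¹⁹ J; per mole, 3.647×10⁵ J mol⁻¹.
Energy required: 1.149×10⁻⁵ × 3.647×10⁵ = 4.190 J.
Time: 4.190 J / 0.000655 W = 6400 s.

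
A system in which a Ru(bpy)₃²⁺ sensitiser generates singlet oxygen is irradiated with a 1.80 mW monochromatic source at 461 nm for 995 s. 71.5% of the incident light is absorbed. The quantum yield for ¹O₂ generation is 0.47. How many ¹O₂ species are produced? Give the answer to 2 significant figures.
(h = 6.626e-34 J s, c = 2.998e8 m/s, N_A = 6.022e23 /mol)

Photon energy at 461 nm: hc/λ = (6.626e-34)(2.998e8)/(461e-9) = 4.309e-19 J.
Energy delivered: (1.80 mW)(995 s) = 1.791 J.
Photons incident: 1.791 / 4.309e-19 = 4.156e18, i.e. 4.156e18/6.022e23 = 6.901e-6 mol.
Photons absorbed: 0.715 × 6.901e-6 = 4.934e-6 mol.
Product: Φ × n_abs = 0.47 × 4.934e-6 = 2.319e-6 mol.
As a count: 2.319e-6 × 6.022e23 = 1.4e18.

1.4e18 species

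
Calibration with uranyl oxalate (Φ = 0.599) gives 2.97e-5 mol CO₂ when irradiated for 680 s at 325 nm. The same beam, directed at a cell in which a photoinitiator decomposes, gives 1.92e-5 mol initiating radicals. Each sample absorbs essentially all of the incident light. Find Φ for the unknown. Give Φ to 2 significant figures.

Photons absorbed by the actinometer: 2.97e-5 / 0.599 = 4.958e-5 mol.
Φ(unknown) = 1.92e-5 / 4.958e-5 = 0.39.

Φ = 0.39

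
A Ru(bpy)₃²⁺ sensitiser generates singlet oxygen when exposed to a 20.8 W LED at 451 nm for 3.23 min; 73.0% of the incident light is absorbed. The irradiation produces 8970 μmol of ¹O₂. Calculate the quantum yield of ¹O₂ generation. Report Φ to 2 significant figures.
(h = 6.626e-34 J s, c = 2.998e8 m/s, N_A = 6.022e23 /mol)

Product: 8970 μmol = 0.00897 mol.
Photon energy at 451 nm: hc/λ = (6.626e-34)(2.998e8)/(451e-9) = 4.405e-19 J.
Energy delivered: (20.8 W)(193.8 s) = 4031 J.
Photons incident: 4031 / 4.405e-19 = 9.151e21, i.e. 9.151e21/6.022e23 = 0.01520 mol.
Photons absorbed: 0.730 × 0.01520 = 0.01110 mol.
Φ = 0.00897 mol / 0.01110 mol photons = 0.81.

Φ = 0.81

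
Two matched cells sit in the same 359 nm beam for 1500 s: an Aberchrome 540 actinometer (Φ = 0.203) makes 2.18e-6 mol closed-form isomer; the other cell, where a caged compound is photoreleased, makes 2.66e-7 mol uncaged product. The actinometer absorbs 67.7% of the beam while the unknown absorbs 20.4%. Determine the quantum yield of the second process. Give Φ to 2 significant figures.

Photons absorbed by the actinometer: 2.18e-6 / 0.203 = 1.074e-5 mol.
Incident flux: 1.074e-5 / 0.677 = 1.586e-5 einstein.
Absorbed by unknown: 0.204 × 1.586e-5 = 3.235e-6 mol.
Φ(unknown) = 2.66e-7 / 3.235e-6 = 0.082.

Φ = 0.082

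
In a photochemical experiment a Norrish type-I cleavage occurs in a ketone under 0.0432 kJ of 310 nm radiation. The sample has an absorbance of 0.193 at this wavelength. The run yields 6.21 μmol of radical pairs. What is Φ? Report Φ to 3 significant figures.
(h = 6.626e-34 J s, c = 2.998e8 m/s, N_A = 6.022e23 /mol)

Φ = 0.155

Product: 6.21 μmol = 6.21e-6 mol.
Photon energy at 310 nm: hc/λ = (6.626e-34)(2.998e8)/(310e-9) = 6.408e-19 J.
Incident energy: 0.0432 kJ = 43.2 J.
Photons incident: 43.2 / 6.408e-19 = 6.742e19, i.e. 6.742e19/6.022e23 = 1.120e-4 mol.
Fraction absorbed: 1 − 10^(−0.193) = 0.3588.
Photons absorbed: 0.3588 × 1.120e-4 = 4.019e-5 mol.
Φ = 6.21e-6 mol / 4.019e-5 mol photons = 0.155.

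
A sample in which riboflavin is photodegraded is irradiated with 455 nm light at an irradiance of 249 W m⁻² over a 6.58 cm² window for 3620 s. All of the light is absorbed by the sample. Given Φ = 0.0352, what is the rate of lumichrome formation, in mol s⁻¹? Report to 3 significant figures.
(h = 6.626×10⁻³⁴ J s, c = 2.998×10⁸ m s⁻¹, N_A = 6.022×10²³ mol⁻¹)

2.19×10⁻⁸ mol s⁻¹

Photon energy at 455 nm: hc/λ = (6.626×10⁻³⁴)(2.998×10⁸)/(455×10⁻⁹) = 4.366×10⁻¹⁹ J.
Energy delivered: (249 W m⁻²)(6.58×10⁻⁴ m²)(3620 s) = 593.1 J.
Photons incident: 593.1 / 4.366×10⁻¹⁹ = 1.358×10²¹, i.e. 1.358×10²¹/6.022×10²³ = 0.002255 mol.
Product formed: 0.0352 × 0.002255 = 7.938×10⁻⁵ mol.
Rate: 7.938×10⁻⁵ / 3620 s = 2.19×10⁻⁸ mol s⁻¹.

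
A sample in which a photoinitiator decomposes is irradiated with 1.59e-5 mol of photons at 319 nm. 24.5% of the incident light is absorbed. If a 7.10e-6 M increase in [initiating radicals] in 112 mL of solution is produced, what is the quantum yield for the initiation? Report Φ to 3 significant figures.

Φ = 0.204

Product: (7.10e-6 M)(0.112 L) = 7.952e-7 mol.
Photons absorbed: 0.245 × 1.59e-5 = 3.896e-6 mol.
Φ = 7.952e-7 mol / 3.896e-6 mol photons = 0.204.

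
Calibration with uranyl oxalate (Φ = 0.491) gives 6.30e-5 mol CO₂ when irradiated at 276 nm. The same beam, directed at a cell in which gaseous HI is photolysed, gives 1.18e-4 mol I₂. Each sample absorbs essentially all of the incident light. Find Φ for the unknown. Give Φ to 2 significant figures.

Photons absorbed by the actinometer: 6.30e-5 / 0.491 = 1.283e-4 mol.
Φ(unknown) = 1.18e-4 / 1.283e-4 = 0.92.

Φ = 0.92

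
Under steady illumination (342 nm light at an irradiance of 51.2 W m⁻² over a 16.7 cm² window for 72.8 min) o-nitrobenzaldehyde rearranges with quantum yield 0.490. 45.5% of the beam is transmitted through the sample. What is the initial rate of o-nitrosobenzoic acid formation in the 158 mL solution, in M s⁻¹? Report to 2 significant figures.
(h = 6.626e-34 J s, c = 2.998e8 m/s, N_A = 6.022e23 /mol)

4.1e-7 M s⁻¹

Photon energy at 342 nm: hc/λ = (6.626e-34)(2.998e8)/(342e-9) = 5.808e-19 J.
Energy delivered: (51.2 W m⁻²)(16.7e-4 m²)(4368 s) = 373.5 J.
Photons incident: 373.5 / 5.808e-19 = 6.431e20, i.e. 6.431e20/6.022e23 = 0.001068 mol.
Fraction absorbed: 1 − 45.5/100 = 0.5450.
Photons absorbed: 0.5450 × 0.001068 = 5.821e-4 mol.
Product formed: 0.490 × 5.821e-4 = 2.852e-4 mol.
Rate: 2.852e-4 mol / (4368 s × 0.158 L) = 4.1e-7 M s⁻¹.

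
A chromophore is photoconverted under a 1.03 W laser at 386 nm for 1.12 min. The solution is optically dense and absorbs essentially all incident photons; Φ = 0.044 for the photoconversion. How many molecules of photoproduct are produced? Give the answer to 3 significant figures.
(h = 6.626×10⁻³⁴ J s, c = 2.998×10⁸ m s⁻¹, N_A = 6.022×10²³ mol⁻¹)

Photon energy at 386 nm: hc/λ = (6.626×10⁻³⁴)(2.998×10⁸)/(386×10⁻⁹) = 5.146×10⁻¹⁹ J.
Energy delivered: (1.03 W)(67.2 s) = 69.22 J.
Photons incident: 69.22 / 5.146×10⁻¹⁹ = 1.345×10²⁰, i.e. 1.345×10²⁰/6.022×10²³ = 2.233×10⁻⁴ mol.
Product: Φ × n_abs = 0.044 × 2.233×10⁻⁴ = 9.825×10⁻⁶ mol.
As a count: 9.825×10⁻⁶ × 6.022×10²³ = 5.92×10¹⁸.

5.92×10¹⁸ molecules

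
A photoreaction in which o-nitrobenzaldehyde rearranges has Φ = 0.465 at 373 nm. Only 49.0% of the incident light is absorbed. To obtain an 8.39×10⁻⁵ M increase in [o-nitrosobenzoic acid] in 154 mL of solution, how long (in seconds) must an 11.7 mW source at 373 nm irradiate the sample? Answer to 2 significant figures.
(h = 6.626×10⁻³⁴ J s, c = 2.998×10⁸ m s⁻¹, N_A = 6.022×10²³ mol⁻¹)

t ≈ 1600 s

Product: (8.39×10⁻⁵ M)(0.154 L) = 1.292×10⁻⁵ mol.
Photons that must be absorbed: 1.292×10⁻⁵ / 0.465 = 2.778×10⁻⁵ mol.
Incident photons needed: 2.778×10⁻⁵ / 0.490 = 5.669×10⁻⁵ mol.
Photon energy: hc/λ = 5.326×10⁻¹⁹ J; per mole, 3.207×10⁵ J mol⁻¹.
Energy required: 5.669×10⁻⁵ × 3.207×10⁵ = 18.18 J.
Time: 18.18 J / 0.0117 W = 1600 s.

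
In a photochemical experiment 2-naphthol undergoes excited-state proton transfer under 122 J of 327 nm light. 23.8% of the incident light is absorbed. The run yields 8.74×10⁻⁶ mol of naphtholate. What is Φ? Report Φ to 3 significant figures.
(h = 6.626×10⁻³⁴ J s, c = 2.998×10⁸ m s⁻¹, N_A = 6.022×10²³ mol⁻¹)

Photon energy at 327 nm: hc/λ = (6.626×10⁻³⁴)(2.998×10⁸)/(327×10⁻⁹) = 6.075×10⁻¹⁹ J.
Photons incident: 122 / 6.075×10⁻¹⁹ = 2.008×10²⁰, i.e. 2.008×10²⁰/6.022×10²³ = 3.334×10⁻⁴ mol.
Photons absorbed: 0.238 × 3.334×10⁻⁴ = 7.935×10⁻⁵ mol.
Φ = 8.74×10⁻⁶ mol / 7.935×10⁻⁵ mol photons = 0.110.

Φ = 0.110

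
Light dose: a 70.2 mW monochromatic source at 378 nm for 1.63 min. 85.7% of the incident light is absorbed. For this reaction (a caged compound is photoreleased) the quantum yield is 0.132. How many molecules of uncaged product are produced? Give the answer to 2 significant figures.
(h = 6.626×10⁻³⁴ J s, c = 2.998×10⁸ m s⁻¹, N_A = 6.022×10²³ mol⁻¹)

1.5×10¹⁸ molecules

Photon energy at 378 nm: hc/λ = (6.626×10⁻³⁴)(2.998×10⁸)/(378×10⁻⁹) = 5.255×10⁻¹⁹ J.
Energy delivered: (70.2 mW)(97.8 s) = 6.866 J.
Photons incident: 6.866 / 5.255×10⁻¹⁹ = 1.307×10¹⁹, i.e. 1.307×10¹⁹/6.022×10²³ = 2.170×10⁻⁵ mol.
Photons absorbed: 0.857 × 2.170×10⁻⁵ = 1.860×10⁻⁵ mol.
Product: Φ × n_abs = 0.132 × 1.860×10⁻⁵ = 2.455×10⁻⁶ mol.
As a count: 2.455×10⁻⁶ × 6.022×10²³ = 1.5×10¹⁸.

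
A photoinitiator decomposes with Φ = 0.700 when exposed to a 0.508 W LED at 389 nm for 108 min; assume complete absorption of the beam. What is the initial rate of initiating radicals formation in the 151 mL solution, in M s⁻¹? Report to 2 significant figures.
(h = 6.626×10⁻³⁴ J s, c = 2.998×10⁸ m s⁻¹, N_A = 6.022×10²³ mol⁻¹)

7.7×10⁻⁶ M s⁻¹

Photon energy at 389 nm: hc/λ = (6.626×10⁻³⁴)(2.998×10⁸)/(389×10⁻⁹) = 5.107×10⁻¹⁹ J.
Energy delivered: (0.508 W)(6480 s) = 3292 J.
Photons incident: 3292 / 5.107×10⁻¹⁹ = 6.446×10²¹, i.e. 6.446×10²¹/6.022×10²³ = 0.01070 mol.
Product formed: 0.700 × 0.01070 = 0.007490 mol.
Rate: 0.007490 mol / (6480 s × 0.151 L) = 7.7×10⁻⁶ M s⁻¹.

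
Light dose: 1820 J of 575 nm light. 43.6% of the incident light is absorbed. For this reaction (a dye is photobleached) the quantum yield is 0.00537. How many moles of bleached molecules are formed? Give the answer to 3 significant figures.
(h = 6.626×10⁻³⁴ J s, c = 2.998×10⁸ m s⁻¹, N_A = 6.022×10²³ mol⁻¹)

2.05×10⁻⁵ mol

Photon energy at 575 nm: hc/λ = (6.626×10⁻³⁴)(2.998×10⁸)/(575×10⁻⁹) = 3.455×10⁻¹⁹ J.
Photons incident: 1820 / 3.455×10⁻¹⁹ = 5.268×10²¹, i.e. 5.268×10²¹/6.022×10²³ = 0.008748 mol.
Photons absorbed: 0.436 × 0.008748 = 0.003814 mol.
Product: Φ × n_abs = 0.00537 × 0.003814 = 2.048×10⁻⁵ mol.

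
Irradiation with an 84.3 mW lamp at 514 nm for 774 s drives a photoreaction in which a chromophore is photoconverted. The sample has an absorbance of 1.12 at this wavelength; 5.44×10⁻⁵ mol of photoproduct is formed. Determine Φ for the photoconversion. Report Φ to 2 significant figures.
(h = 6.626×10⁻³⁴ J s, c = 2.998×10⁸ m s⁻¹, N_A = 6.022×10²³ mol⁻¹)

Φ = 0.21

Photon energy at 514 nm: hc/λ = (6.626×10⁻³⁴)(2.998×10⁸)/(514×10⁻⁹) = 3.865×10⁻¹⁹ J.
Energy delivered: (84.3 mW)(774 s) = 65.25 J.
Photons incident: 65.25 / 3.865×10⁻¹⁹ = 1.688×10²⁰, i.e. 1.688×10²⁰/6.022×10²³ = 2.803×10⁻⁴ mol.
Fraction absorbed: 1 − 10^(−1.12) = 0.9241.
Photons absorbed: 0.9241 × 2.803×10⁻⁴ = 2.590×10⁻⁴ mol.
Φ = 5.44×10⁻⁵ mol / 2.590×10⁻⁴ mol photons = 0.21.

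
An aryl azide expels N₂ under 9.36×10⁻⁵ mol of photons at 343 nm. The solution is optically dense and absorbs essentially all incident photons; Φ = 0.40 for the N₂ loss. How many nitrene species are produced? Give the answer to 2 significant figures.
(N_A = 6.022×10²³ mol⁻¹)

2.3×10¹⁹ species

Product: Φ × n_abs = 0.40 × 9.36×10⁻⁵ = 3.744×10⁻⁵ mol.
As a count: 3.744×10⁻⁵ × 6.022×10²³ = 2.3×10¹⁹.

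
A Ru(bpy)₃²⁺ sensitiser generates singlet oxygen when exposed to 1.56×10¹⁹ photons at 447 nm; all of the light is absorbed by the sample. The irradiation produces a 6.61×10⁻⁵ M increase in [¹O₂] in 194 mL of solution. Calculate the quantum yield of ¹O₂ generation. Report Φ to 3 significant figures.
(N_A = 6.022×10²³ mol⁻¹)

Product: (6.61×10⁻⁵ M)(0.194 L) = 1.282×10⁻⁵ mol.
Moles of photons: 1.56×10¹⁹ / 6.022×10²³ = 2.591×10⁻⁵ mol.
Φ = 1.282×10⁻⁵ mol / 2.591×10⁻⁵ mol photons = 0.495.

Φ = 0.495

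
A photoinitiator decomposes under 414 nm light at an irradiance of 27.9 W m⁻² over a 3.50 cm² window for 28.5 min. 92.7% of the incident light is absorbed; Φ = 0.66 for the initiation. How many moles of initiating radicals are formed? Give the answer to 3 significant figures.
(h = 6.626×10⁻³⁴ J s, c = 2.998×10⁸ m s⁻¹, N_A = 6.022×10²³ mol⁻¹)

Photon energy at 414 nm: hc/λ = (6.626×10⁻³⁴)(2.998×10⁸)/(414×10⁻⁹) = 4.798×10⁻¹⁹ J.
Energy delivered: (27.9 W m⁻²)(3.50×10⁻⁴ m²)(1710 s) = 16.70 J.
Photons incident: 16.70 / 4.798×10⁻¹⁹ = 3.481×10¹⁹, i.e. 3.481×10¹⁹/6.022×10²³ = 5.780×10⁻⁵ mol.
Photons absorbed: 0.927 × 5.780×10⁻⁵ = 5.358×10⁻⁵ mol.
Product: Φ × n_abs = 0.66 × 5.358×10⁻⁵ = 3.536×10⁻⁵ mol.

3.54×10⁻⁵ mol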